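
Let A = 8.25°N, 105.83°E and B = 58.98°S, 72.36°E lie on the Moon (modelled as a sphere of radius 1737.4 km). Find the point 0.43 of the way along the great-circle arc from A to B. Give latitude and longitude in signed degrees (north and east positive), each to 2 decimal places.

-21.44°, 96.30°

Central angle δ = 1.2635 rad. Interpolating on the sphere with fraction f = 0.43:
P = [sin((1−f)δ)·A + sin(fδ)·B] / sin δ = 0.6920·A + 0.5424·B in Cartesian coordinates,
giving P = (-0.1021, 0.9252, -0.3655), i.e. latitude -21.44°, longitude 96.30°.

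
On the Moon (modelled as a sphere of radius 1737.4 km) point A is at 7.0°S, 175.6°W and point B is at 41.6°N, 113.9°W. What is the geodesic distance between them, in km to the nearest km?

2252 km

Let φ₁ = -0.1222 rad, φ₂ = 0.7261 rad, and Δλ = 1.0769 rad.
cos c = sin φ₁ sin φ₂ + cos φ₁ cos φ₂ cos Δλ = (-0.1219)(0.6639) + (0.9925)(0.7478)(0.4741) = 0.27097,
so c = arccos(0.27097) = 1.29640 rad.
Distance = R·c = 1737.4 × 1.2964 ≈ 2252 km.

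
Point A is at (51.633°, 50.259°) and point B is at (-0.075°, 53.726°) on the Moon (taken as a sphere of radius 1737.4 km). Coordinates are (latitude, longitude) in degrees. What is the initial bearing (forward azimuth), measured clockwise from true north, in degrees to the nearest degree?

176°

With φ₁ = 0.9012, φ₂ = -0.0013, Δλ = 0.0605 rad, the forward-azimuth formula gives
θ = atan2( sin Δλ cos φ₂ , cos φ₁ sin φ₂ − sin φ₁ cos φ₂ cos Δλ ) = atan2(0.0605, -0.7834) = 175.59°.
So the initial bearing is 176°.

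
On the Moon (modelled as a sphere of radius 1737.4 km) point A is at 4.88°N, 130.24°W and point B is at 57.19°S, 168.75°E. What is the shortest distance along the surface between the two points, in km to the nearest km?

2397 km

Let φ₁ = 0.0852 rad, φ₂ = -0.9982 rad, and Δλ = -1.0648 rad.
cos c = sin φ₁ sin φ₂ + cos φ₁ cos φ₂ cos Δλ = (0.0851)(-0.8405) + (0.9964)(0.5419)(0.4847) = 0.19016,
so c = arccos(0.19016) = 1.37947 rad.
Distance = R·c = 1737.4 × 1.3795 ≈ 2397 km.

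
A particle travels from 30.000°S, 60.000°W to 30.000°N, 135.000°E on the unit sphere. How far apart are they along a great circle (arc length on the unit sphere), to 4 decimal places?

With latitudes φ₁ = -30.000°, φ₂ = 30.000° and longitude difference Δλ = -165.000°:
cos c = sin φ₁ sin φ₂ + cos φ₁ cos φ₂ cos Δλ = (-0.5000)(0.5000) + (0.8660)(0.8660)(-0.9659) = -0.97444,
so c = arccos(-0.97444) = 2.91503 rad.
On the unit sphere the arc length equals the central angle: 2.9150.

2.9150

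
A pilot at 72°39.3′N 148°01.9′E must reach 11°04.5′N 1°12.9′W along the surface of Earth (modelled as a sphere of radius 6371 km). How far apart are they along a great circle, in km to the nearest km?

With latitudes φ₁ = 72.655°, φ₂ = 11.075° and longitude difference Δλ = -149.247°:
cos c = sin φ₁ sin φ₂ + cos φ₁ cos φ₂ cos Δλ = (0.9545)(0.1921) + (0.2981)(0.9814)(-0.8594) = -0.06807,
so c = arccos(-0.06807) = 1.63892 rad.
Distance = R·c = 6371 × 1.6389 ≈ 10442 km.

10442 km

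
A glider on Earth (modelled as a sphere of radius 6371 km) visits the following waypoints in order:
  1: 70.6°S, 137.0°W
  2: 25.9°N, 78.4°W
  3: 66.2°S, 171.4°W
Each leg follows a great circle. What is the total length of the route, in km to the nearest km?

24419 km

Leg 1→2: central angle 1.8300 rad, distance 11659.0 km.
Leg 2→3: central angle 2.0028 rad, distance 12759.6 km.
Total: 11659.0 + 12759.6 ≈ 24419 km.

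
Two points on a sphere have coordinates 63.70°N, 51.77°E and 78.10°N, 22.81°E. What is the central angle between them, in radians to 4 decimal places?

0.2938 rad

With latitudes φ₁ = 63.700°, φ₂ = 78.100° and longitude difference Δλ = -28.960°:
Haversine: a = sin²(Δφ/2) + cos φ₁ cos φ₂ sin²(Δλ/2) = 0.0157 + (0.4431)(0.2062)(0.0625) = 0.02142.
Central angle c = 2·arcsin(√a) = 0.29377 rad.
So the angular separation is 0.2938 rad.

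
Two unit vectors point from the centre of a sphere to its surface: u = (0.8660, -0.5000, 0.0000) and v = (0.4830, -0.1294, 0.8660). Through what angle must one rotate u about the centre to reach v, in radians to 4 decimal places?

1.0667 rad

u·v = 0.4830; |u| = 1.0000, |v| = 1.0000.
cos θ = (u·v)/(|u||v|) = 0.4830, so θ = 1.0667 rad.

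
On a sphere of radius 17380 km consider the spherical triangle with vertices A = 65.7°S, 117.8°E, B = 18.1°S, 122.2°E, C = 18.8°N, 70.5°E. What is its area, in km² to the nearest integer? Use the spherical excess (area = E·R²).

Side lengths (central angles): a = 1.0955, b = 1.6003, c = 0.8323 rad; semiperimeter s = 1.7641.
By l'Huilier's theorem, tan(E/4) = √[tan(s/2) tan((s−a)/2) tan((s−b)/2) tan((s−c)/2)], giving spherical excess E = 0.5248 rad.
Area = E·R² = 0.5248 × (17380)² ≈ 158509364 km².

158509364 km²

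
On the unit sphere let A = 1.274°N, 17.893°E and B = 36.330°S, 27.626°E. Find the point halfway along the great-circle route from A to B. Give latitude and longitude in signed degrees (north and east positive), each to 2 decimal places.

-17.59°, 22.23°

Central angle δ = 0.6751 rad. Interpolating on the sphere with fraction f = 0.5:
P = [sin((1−f)δ)·A + sin(fδ)·B] / sin δ = 0.5299·A + 0.5299·B in Cartesian coordinates,
giving P = (0.8824, 0.3607, -0.3022), i.e. latitude -17.59°, longitude 22.23°.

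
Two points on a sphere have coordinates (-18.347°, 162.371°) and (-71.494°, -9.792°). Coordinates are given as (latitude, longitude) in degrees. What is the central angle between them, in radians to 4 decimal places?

1.5708 rad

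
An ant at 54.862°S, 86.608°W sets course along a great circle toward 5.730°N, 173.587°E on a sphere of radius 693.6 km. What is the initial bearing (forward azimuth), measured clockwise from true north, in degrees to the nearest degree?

With φ₁ = -0.9575, φ₂ = 0.1000, Δλ = -1.7419 rad, the forward-azimuth formula gives
θ = atan2( sin Δλ cos φ₂ , cos φ₁ sin φ₂ − sin φ₁ cos φ₂ cos Δλ ) = atan2(-0.9805, -0.0811) = -94.73°.
Adding 360° brings this into [0°, 360°): 265°.

265°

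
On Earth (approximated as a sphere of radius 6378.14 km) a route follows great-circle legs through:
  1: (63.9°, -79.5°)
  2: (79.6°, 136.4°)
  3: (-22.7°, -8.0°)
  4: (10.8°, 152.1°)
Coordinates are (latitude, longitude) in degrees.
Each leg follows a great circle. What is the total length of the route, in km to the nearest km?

Leg 1→2: central angle 0.6112 rad, distance 3898.5 km.
Leg 2→3: central angle 2.1118 rad, distance 13469.2 km.
Leg 3→4: central angle 2.7503 rad, distance 17541.5 km.
Total: 3898.5 + 13469.2 + 17541.5 ≈ 34909 km.

34909 km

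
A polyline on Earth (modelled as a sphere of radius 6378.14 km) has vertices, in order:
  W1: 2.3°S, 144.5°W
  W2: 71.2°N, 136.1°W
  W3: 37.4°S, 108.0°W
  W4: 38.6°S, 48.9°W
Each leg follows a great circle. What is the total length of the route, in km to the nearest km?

Leg W1→W2: central angle 1.2864 rad, distance 8205.0 km.
Leg W2→W3: central angle 1.9274 rad, distance 12293.5 km.
Leg W3→W4: central angle 0.7985 rad, distance 5093.1 km.
Total: 8205.0 + 12293.5 + 5093.1 ≈ 25592 km.

25592 km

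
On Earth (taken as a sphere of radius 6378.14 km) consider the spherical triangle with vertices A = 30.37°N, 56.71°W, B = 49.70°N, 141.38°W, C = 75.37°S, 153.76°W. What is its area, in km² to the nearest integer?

90012995 km²

Side lengths (central angles): a = 2.1875, b = 2.1129, c = 1.1181 rad; semiperimeter s = 2.7092.
By l'Huilier's theorem, tan(E/4) = √[tan(s/2) tan((s−a)/2) tan((s−b)/2) tan((s−c)/2)], giving spherical excess E = 2.2127 rad.
Area = E·R² = 2.2127 × (6378.14)² ≈ 90012995 km².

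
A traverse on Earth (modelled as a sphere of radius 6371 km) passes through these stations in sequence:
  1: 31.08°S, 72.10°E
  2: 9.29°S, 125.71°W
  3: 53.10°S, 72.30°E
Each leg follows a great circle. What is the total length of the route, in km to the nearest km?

Leg 1→2: central angle 2.3766 rad, distance 15141.2 km.
Leg 2→3: central angle 2.0202 rad, distance 12870.6 km.
Total: 15141.2 + 12870.6 ≈ 28012 km.

28012 km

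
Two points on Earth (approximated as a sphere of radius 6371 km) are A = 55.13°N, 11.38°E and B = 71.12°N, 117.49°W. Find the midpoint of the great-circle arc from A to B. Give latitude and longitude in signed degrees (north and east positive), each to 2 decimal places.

Central angle δ = 0.8497 rad. Interpolating on the sphere with fraction f = 0.5:
P = [sin((1−f)δ)·A + sin(fδ)·B] / sin δ = 0.5488·A + 0.5488·B in Cartesian coordinates,
giving P = (0.2256, -0.0956, 0.9695), i.e. latitude 75.82°, longitude -22.97°.

75.82°, -22.97°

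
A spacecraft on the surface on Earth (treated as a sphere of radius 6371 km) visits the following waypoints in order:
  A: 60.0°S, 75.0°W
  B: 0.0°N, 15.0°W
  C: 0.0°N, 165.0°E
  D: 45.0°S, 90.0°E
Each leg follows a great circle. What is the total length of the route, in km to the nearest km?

Leg A→B: central angle 1.3181 rad, distance 8397.7 km.
Leg B→C: central angle 3.1416 rad, distance 20015.1 km.
Leg C→D: central angle 1.3867 rad, distance 8835.0 km.
Total: 8397.7 + 20015.1 + 8835.0 ≈ 37248 km.

37248 km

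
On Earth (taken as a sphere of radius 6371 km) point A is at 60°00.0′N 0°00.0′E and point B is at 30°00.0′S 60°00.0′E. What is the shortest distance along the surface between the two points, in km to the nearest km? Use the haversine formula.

In radians: φ₁ = 1.0472, φ₂ = -0.5236, Δλ = 60.000° = 1.0472 rad.
Haversine: a = sin²(Δφ/2) + cos φ₁ cos φ₂ sin²(Δλ/2) = 0.5000 + (0.5000)(0.8660)(0.2500) = 0.60825.
Central angle c = 2·arcsin(√a) = 1.78903 rad.
Distance = R·c = 6371 × 1.7890 ≈ 11398 km.

11398 km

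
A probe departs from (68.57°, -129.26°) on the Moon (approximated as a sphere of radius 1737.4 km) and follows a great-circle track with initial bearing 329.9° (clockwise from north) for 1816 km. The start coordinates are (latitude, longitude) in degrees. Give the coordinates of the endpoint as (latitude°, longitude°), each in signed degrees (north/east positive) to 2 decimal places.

Angular distance δ = d/R = 1816/1737.4 = 1.04524 rad; initial bearing θ = 5.7578 rad.
sin φ₂ = sin φ₁ cos δ + cos φ₁ sin δ cos θ = (0.9309)(0.5017) + (0.3654)(0.8650)(0.8652) = 0.7404, so φ₂ = 47.77°.
Δλ = atan2(sin θ sin δ cos φ₁, cos δ − sin φ₁ sin φ₂) = atan2(-0.1585, -0.1876) = -139.799°.
λ₂ = -129.260° − 139.799° = -269.06° → 90.94° after wrapping to (−180°, 180°].

47.77°, 90.94°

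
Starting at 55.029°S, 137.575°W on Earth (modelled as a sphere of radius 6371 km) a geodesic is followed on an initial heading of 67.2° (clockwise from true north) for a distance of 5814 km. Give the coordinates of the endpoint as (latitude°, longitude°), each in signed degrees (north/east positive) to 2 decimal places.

-19.00°, -87.11°

Angular distance δ = d/R = 5814/6371 = 0.91257 rad; initial bearing θ = 1.1729 rad.
sin φ₂ = sin φ₁ cos δ + cos φ₁ sin δ cos θ = (-0.8194)(0.6117) + (0.5732)(0.7911)(0.3875) = -0.3256, so φ₂ = -19.00°.
Δλ = atan2(sin θ sin δ cos φ₁, cos δ − sin φ₁ sin φ₂) = atan2(0.4180, 0.3449) = 50.469°.
λ₂ = -137.575° + 50.469° = -87.11°.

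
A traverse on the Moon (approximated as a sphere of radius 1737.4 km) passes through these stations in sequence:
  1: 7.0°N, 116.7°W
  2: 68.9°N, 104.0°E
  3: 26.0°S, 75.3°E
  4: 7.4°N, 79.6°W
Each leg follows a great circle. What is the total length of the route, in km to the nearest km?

Leg 1→2: central angle 1.7286 rad, distance 3003.3 km.
Leg 2→3: central angle 1.6963 rad, distance 2947.1 km.
Leg 3→4: central angle 2.6132 rad, distance 4540.1 km.
Total: 3003.3 + 2947.1 + 4540.1 ≈ 10491 km.

10491 km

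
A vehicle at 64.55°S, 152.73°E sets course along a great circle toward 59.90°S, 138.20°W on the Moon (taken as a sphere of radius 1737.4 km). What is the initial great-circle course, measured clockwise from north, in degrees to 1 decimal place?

Δλ = 69.070° = 1.2055 rad.
y = sin Δλ · cos φ₂ = (0.9340)(0.5015) = 0.4684
x = cos φ₁ sin φ₂ − sin φ₁ cos φ₂ cos Δλ = (0.4297)(-0.8652) − (-0.9030)(0.5015)(0.3572) = -0.2100
θ = atan2(y, x) = 114.15°, so the bearing is 114.1°.

114.1°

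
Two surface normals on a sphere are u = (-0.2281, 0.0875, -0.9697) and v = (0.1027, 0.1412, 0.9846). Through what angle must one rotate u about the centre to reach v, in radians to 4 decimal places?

2.8796 rad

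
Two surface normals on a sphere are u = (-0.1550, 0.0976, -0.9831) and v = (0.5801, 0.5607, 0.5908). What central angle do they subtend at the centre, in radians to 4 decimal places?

u·v = -0.6160; |u| = 1.0000, |v| = 1.0000.
cos θ = (u·v)/(|u||v|) = -0.6160, so θ = 2.2345 rad.

2.2345 rad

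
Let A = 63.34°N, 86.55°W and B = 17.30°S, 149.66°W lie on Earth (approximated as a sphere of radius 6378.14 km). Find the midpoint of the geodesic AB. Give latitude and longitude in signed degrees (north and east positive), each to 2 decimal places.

25.96°, -130.59°

Central angle δ = 1.6429 rad. Interpolating on the sphere with fraction f = 0.5:
P = [sin((1−f)δ)·A + sin(fδ)·B] / sin δ = 0.7340·A + 0.7340·B in Cartesian coordinates,
giving P = (-0.5850, -0.6828, 0.4377), i.e. latitude 25.96°, longitude -130.59°.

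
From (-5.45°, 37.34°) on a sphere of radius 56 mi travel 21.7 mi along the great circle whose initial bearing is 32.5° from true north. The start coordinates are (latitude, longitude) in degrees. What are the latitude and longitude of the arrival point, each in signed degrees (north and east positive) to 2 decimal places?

13.26°, 49.38°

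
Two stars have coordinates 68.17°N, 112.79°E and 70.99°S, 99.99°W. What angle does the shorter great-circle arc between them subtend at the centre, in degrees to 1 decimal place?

With latitudes φ₁ = 68.170°, φ₂ = -70.990° and longitude difference Δλ = 147.220°:
Haversine: a = sin²(Δφ/2) + cos φ₁ cos φ₂ sin²(Δλ/2) = 0.8783 + (0.3719)(0.3257)(0.9204) = 0.98975.
Central angle c = 2·arcsin(√a) = 2.93876 rad.
So the angular separation is 168.4°.

168.4°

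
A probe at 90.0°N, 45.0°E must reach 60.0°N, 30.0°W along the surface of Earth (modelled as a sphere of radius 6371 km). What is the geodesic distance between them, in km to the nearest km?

3336 km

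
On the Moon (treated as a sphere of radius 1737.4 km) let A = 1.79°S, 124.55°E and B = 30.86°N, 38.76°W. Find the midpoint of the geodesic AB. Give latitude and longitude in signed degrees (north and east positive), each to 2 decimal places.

57.78°, 70.27°

Central angle δ = 2.5642 rad. Interpolating on the sphere with fraction f = 0.5:
P = [sin((1−f)δ)·A + sin(fδ)·B] / sin δ = 1.7562·A + 1.7562·B in Cartesian coordinates,
giving P = (0.1801, 0.5019, 0.8460), i.e. latitude 57.78°, longitude 70.27°.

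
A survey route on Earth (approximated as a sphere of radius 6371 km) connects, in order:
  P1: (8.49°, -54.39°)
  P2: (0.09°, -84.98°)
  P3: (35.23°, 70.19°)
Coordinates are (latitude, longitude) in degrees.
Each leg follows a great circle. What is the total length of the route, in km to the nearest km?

18834 km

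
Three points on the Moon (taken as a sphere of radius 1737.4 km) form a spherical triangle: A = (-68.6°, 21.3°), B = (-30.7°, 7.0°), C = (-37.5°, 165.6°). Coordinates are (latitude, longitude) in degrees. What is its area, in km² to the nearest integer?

Side lengths (central angles): a = 1.9011, b = 1.2327, c = 0.6771 rad; semiperimeter s = 1.9055.
By l'Huilier's theorem, tan(E/4) = √[tan(s/2) tan((s−a)/2) tan((s−b)/2) tan((s−c)/2)], giving spherical excess E = 0.1100 rad.
Area = E·R² = 0.1100 × (1737.4)² ≈ 331906 km².

331906 km²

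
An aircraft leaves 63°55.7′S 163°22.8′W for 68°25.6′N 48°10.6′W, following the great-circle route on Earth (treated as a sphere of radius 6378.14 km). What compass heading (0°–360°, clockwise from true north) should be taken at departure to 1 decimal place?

51.1°

With φ₁ = -1.1158, φ₂ = 1.1943, Δλ = 2.0107 rad, the forward-azimuth formula gives
θ = atan2( sin Δλ cos φ₂ , cos φ₁ sin φ₂ − sin φ₁ cos φ₂ cos Δλ ) = atan2(0.3327, 0.2681) = 51.14°.
So the initial bearing is 51.1°.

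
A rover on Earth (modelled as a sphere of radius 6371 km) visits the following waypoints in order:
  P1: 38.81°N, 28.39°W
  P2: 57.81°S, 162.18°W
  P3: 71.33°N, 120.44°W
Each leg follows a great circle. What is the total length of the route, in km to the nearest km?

30831 km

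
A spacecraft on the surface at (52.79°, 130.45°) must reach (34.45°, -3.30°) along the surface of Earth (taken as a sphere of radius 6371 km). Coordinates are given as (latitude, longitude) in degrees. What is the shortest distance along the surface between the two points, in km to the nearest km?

9333 km

Let φ₁ = 0.9214 rad, φ₂ = 0.6013 rad, and Δλ = -2.3344 rad.
cos c = sin φ₁ sin φ₂ + cos φ₁ cos φ₂ cos Δλ = (0.7964)(0.5657) + (0.6047)(0.8246)(-0.6915) = 0.10568,
so c = arccos(0.10568) = 1.46492 rad.
Distance = R·c = 6371 × 1.4649 ≈ 9333 km.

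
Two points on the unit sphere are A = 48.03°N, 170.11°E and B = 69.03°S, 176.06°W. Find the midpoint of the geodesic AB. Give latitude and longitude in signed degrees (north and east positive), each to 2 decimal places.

The central angle between A and B is δ = 2.0509 rad.
With f = 0.5, the slerp weights are sin((1−f)δ)/sin δ = 0.9639 and sin(fδ)/sin δ = 0.9639.
Weighted sum of the unit vectors: (0.9639)·(-0.6588,0.1149,0.7435) + (0.9639)·(-0.3570,-0.0246,-0.9338) = (-0.9792, 0.0870, -0.1834).
Converting back: φ = atan2(z, √(x²+y²)) = -10.57°, λ = atan2(y, x) = 174.92°.

-10.57°, 174.92°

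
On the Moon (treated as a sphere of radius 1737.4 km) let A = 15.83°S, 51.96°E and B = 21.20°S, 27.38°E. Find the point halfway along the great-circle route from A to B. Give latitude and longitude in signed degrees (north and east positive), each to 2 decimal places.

Central angle δ = 0.4169 rad. Interpolating on the sphere with fraction f = 0.5:
P = [sin((1−f)δ)·A + sin(fδ)·B] / sin δ = 0.5111·A + 0.5111·B in Cartesian coordinates,
giving P = (0.7261, 0.6064, -0.3242), i.e. latitude -18.92°, longitude 39.87°.

-18.92°, 39.87°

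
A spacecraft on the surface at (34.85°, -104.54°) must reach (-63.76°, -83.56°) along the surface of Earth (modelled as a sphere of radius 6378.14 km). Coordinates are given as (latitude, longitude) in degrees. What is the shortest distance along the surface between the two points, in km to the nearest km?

11133 km

With latitudes φ₁ = 34.850°, φ₂ = -63.760° and longitude difference Δλ = 20.980°:
cos c = sin φ₁ sin φ₂ + cos φ₁ cos φ₂ cos Δλ = (0.5714)(-0.8969) + (0.8207)(0.4421)(0.9337) = -0.17376,
so c = arccos(-0.17376) = 1.74544 rad.
Distance = R·c = 6378.14 × 1.7454 ≈ 11133 km.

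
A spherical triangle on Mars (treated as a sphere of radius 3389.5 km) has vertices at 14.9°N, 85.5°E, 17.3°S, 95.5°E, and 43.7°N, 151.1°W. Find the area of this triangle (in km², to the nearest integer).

Side lengths (central angles): a = 2.0710, b = 1.7793, c = 0.5878 rad; semiperimeter s = 2.2190.
By l'Huilier's theorem, tan(E/4) = √[tan(s/2) tan((s−a)/2) tan((s−b)/2) tan((s−c)/2)], giving spherical excess E = 0.7441 rad.
Area = E·R² = 0.7441 × (3389.5)² ≈ 8548367 km².

8548367 km²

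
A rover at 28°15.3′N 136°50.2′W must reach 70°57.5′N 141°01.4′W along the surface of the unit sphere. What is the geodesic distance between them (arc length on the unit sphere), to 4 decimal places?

0.7464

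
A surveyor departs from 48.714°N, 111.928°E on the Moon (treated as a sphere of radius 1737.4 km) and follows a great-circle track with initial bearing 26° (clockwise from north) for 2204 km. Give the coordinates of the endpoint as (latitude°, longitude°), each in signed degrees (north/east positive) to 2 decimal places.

Angular distance δ = d/R = 2204/1737.4 = 1.26856 rad; initial bearing θ = 0.4538 rad.
sin φ₂ = sin φ₁ cos δ + cos φ₁ sin δ cos θ = (0.7514)(0.2977) + (0.6598)(0.9547)(0.8988) = 0.7898, so φ₂ = 52.17°.
Δλ = atan2(sin θ sin δ cos φ₁, cos δ − sin φ₁ sin φ₂) = atan2(0.2761, -0.2958) = 136.973°.
λ₂ = 111.928° + 136.973° = 248.90° → -111.10° after wrapping to (−180°, 180°].

52.17°, -111.10°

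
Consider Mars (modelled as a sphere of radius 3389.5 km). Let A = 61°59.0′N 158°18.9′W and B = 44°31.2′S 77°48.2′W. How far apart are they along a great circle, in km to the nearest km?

7354 km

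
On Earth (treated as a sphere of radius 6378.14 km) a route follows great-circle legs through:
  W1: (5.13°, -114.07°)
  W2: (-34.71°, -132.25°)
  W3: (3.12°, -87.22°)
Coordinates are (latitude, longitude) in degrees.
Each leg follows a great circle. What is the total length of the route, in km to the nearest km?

Leg W1→W2: central angle 0.7569 rad, distance 4827.6 km.
Leg W2→W3: central angle 0.9895 rad, distance 6311.1 km.
Total: 4827.6 + 6311.1 ≈ 11139 km.

11139 km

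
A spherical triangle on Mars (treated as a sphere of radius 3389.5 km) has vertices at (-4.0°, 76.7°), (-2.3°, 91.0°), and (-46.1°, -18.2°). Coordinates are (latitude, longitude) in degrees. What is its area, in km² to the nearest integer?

Side lengths (central angles): a = 1.7711, b = 1.5796, c = 0.2510 rad; semiperimeter s = 1.8008.
By l'Huilier's theorem, tan(E/4) = √[tan(s/2) tan((s−a)/2) tan((s−b)/2) tan((s−c)/2)], giving spherical excess E = 0.1806 rad.
Area = E·R² = 0.1806 × (3389.5)² ≈ 2074479 km².

2074479 km²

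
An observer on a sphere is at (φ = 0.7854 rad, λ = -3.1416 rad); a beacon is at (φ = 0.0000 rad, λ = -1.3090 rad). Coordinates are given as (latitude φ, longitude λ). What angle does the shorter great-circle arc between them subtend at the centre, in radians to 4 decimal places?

1.7548 rad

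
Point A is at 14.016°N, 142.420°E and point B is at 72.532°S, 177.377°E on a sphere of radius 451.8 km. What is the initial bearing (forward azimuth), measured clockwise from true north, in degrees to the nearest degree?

170°

Δλ = 34.957° = 0.6101 rad.
y = sin Δλ · cos φ₂ = (0.5730)(0.3002) = 0.1720
x = cos φ₁ sin φ₂ − sin φ₁ cos φ₂ cos Δλ = (0.9702)(-0.9539) − (0.2422)(0.3002)(0.8196) = -0.9851
θ = atan2(y, x) = 170.10°, so the bearing is 170°.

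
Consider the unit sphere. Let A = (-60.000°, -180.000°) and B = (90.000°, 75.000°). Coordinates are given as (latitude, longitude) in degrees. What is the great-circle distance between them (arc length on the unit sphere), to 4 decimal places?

In radians: φ₁ = -1.0472, φ₂ = 1.5708, Δλ = -105.000° = -1.8326 rad.
cos c = sin φ₁ sin φ₂ + cos φ₁ cos φ₂ cos Δλ = (-0.8660)(1.0000) + (0.5000)(0.0000)(-0.2588) = -0.86603,
so c = arccos(-0.86603) = 2.61799 rad.
On the unit sphere the arc length equals the central angle: 2.6180.

2.6180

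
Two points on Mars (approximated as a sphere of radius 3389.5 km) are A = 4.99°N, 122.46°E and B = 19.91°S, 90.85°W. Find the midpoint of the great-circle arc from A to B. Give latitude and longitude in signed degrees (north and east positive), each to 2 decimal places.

-24.45°, -169.71°

Central angle δ = 2.5191 rad. Interpolating on the sphere with fraction f = 0.5:
P = [sin((1−f)δ)·A + sin(fδ)·B] / sin δ = 1.6326·A + 1.6326·B in Cartesian coordinates,
giving P = (-0.8957, -0.1625, -0.4140), i.e. latitude -24.45°, longitude -169.71°.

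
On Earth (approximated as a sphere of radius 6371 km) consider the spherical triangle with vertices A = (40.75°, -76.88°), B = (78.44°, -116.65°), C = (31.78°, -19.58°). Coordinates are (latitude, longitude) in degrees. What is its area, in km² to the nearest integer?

12902650 km²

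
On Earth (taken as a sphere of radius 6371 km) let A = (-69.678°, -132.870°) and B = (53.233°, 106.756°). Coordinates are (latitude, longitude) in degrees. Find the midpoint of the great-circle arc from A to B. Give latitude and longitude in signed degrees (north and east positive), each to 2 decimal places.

Central angle δ = 2.5989 rad. Interpolating on the sphere with fraction f = 0.5:
P = [sin((1−f)δ)·A + sin(fδ)·B] / sin δ = 1.8655·A + 1.8655·B in Cartesian coordinates,
giving P = (-0.7627, 0.5944, -0.2550), i.e. latitude -14.77°, longitude 142.07°.

-14.77°, 142.07°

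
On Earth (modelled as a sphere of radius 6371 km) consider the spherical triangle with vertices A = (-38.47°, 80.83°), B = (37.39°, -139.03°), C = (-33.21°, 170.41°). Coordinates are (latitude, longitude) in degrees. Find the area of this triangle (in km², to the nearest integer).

38392304 km²

Side lengths (central angles): a = 1.4810, b = 1.2180, c = 2.5969 rad; semiperimeter s = 2.6479.
By l'Huilier's theorem, tan(E/4) = √[tan(s/2) tan((s−a)/2) tan((s−b)/2) tan((s−c)/2)], giving spherical excess E = 0.9459 rad.
Area = E·R² = 0.9459 × (6371)² ≈ 38392304 km².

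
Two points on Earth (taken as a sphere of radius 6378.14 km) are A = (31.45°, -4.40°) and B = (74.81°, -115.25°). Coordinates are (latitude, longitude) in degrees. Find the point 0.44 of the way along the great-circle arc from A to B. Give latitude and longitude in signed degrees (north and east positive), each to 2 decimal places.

The central angle between A and B is δ = 1.1330 rad.
With f = 0.44, the slerp weights are sin((1−f)δ)/sin δ = 0.6545 and sin(fδ)/sin δ = 0.5279.
Weighted sum of the unit vectors: (0.6545)·(0.8506,-0.0654,0.5218) + (0.5279)·(-0.1118,-0.2370,0.9651) = (0.4977, -0.1679, 0.8509).
Converting back: φ = atan2(z, √(x²+y²)) = 58.31°, λ = atan2(y, x) = -18.65°.

58.31°, -18.65°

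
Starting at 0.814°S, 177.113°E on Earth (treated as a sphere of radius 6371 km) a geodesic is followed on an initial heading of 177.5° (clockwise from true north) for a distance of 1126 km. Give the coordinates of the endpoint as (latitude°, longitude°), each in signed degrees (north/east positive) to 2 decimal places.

-10.93°, 177.56°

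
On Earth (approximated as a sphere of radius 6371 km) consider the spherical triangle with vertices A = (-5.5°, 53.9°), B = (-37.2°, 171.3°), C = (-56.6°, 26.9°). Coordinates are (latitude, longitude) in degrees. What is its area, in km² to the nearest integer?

38044443 km²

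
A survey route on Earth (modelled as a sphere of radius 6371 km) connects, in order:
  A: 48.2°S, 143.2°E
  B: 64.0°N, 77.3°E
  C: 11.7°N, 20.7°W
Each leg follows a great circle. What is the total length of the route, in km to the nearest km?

22948 km

Leg A→B: central angle 2.1540 rad, distance 13723.3 km.
Leg B→C: central angle 1.4480 rad, distance 9225.0 km.
Total: 13723.3 + 9225.0 ≈ 22948 km.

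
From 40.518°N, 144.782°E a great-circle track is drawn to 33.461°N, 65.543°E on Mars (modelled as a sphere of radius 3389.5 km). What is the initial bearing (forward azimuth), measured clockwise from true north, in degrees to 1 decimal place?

291.2°

Δλ = -79.239° = -1.3830 rad.
y = sin Δλ · cos φ₂ = (-0.9824)(0.8343) = -0.8196
x = cos φ₁ sin φ₂ − sin φ₁ cos φ₂ cos Δλ = (0.7602)(0.5514) − (0.6497)(0.8343)(0.1867) = 0.3180
θ = atan2(y, x) = -68.80°; adding 360° gives 291.2°.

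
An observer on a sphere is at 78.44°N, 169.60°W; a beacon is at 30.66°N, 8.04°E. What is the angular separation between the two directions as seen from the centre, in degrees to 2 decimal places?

70.89°

Let φ₁ = 1.3690 rad, φ₂ = 0.5351 rad, and Δλ = 3.1004 rad.
cos c = sin φ₁ sin φ₂ + cos φ₁ cos φ₂ cos Δλ = (0.9797)(0.5099) + (0.2004)(0.8602)(-0.9992) = 0.32736,
so c = arccos(0.32736) = 1.23728 rad.
So the angular separation is 70.89°.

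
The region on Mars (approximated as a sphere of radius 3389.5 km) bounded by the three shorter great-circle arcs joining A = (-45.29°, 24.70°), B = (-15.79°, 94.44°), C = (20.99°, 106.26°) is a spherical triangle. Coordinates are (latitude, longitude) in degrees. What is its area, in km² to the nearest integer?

3045320 km²

Side lengths (central angles): a = 0.6731, b = 1.7296, c = 1.1287 rad; semiperimeter s = 1.7657.
By l'Huilier's theorem, tan(E/4) = √[tan(s/2) tan((s−a)/2) tan((s−b)/2) tan((s−c)/2)], giving spherical excess E = 0.2651 rad.
Area = E·R² = 0.2651 × (3389.5)² ≈ 3045320 km².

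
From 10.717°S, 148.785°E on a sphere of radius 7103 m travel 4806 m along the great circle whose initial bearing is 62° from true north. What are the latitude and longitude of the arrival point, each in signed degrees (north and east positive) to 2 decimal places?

8.27°, -177.25°

Angular distance δ = d/R = 4806/7103 = 0.67662 rad; initial bearing θ = 1.0821 rad.
sin φ₂ = sin φ₁ cos δ + cos φ₁ sin δ cos θ = (-0.1860)(0.7797) + (0.9826)(0.6262)(0.4695) = 0.1438, so φ₂ = 8.27°.
Δλ = atan2(sin θ sin δ cos φ₁, cos δ − sin φ₁ sin φ₂) = atan2(0.5432, 0.8064) = 33.964°.
λ₂ = 148.785° + 33.964° = 182.75° → -177.25° after wrapping to (−180°, 180°].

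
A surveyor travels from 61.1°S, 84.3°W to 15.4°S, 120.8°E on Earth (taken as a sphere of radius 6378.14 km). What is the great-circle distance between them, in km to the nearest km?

With latitudes φ₁ = -61.100°, φ₂ = -15.400° and longitude difference Δλ = -154.900°:
cos c = sin φ₁ sin φ₂ + cos φ₁ cos φ₂ cos Δλ = (-0.8755)(-0.2656) + (0.4833)(0.9641)(-0.9056) = -0.18945,
so c = arccos(-0.18945) = 1.76140 rad.
Distance = R·c = 6378.14 × 1.7614 ≈ 11234 km.

11234 km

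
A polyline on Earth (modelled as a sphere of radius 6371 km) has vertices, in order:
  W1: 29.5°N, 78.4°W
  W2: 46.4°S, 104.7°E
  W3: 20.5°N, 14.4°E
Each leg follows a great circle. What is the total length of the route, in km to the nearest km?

29780 km

Leg W1→W2: central angle 2.8436 rad, distance 18116.7 km.
Leg W2→W3: central angle 1.8307 rad, distance 11663.4 km.
Total: 18116.7 + 11663.4 ≈ 29780 km.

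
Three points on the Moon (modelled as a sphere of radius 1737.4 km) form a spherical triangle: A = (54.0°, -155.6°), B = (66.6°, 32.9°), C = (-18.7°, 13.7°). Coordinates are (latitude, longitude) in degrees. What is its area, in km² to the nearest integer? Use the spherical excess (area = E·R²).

1422120 km²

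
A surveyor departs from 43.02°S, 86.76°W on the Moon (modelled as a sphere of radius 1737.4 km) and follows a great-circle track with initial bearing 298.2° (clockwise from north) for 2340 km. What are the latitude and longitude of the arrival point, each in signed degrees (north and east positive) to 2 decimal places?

Angular distance δ = d/R = 2340/1737.4 = 1.34684 rad; initial bearing θ = 5.2046 rad.
sin φ₂ = sin φ₁ cos δ + cos φ₁ sin δ cos θ = (-0.6823)(0.2221) + (0.7311)(0.9750)(0.4726) = 0.1853, so φ₂ = 10.68°.
Δλ = atan2(sin θ sin δ cos φ₁, cos δ − sin φ₁ sin φ₂) = atan2(-0.6282, 0.3485) = -60.979°.
λ₂ = -86.760° − 60.979° = -147.74°.

10.68°, -147.74°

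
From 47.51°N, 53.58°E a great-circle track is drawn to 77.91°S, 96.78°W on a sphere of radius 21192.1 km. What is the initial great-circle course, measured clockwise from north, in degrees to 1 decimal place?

191.1°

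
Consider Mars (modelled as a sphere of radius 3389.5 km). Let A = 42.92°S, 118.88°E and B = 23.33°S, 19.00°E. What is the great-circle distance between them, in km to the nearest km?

In radians: φ₁ = -0.7491, φ₂ = -0.4072, Δλ = -99.880° = -1.7432 rad.
Haversine: a = sin²(Δφ/2) + cos φ₁ cos φ₂ sin²(Δλ/2) = 0.0289 + (0.7323)(0.9182)(0.5858) = 0.42285.
Central angle c = 2·arcsin(√a) = 1.41587 rad.
Distance = R·c = 3389.5 × 1.4159 ≈ 4799 km.

4799 km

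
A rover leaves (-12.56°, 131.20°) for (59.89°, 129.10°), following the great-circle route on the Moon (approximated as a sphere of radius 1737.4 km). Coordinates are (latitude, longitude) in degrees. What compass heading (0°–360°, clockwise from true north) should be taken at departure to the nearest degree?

Δλ = -2.100° = -0.0367 rad.
y = sin Δλ · cos φ₂ = (-0.0366)(0.5017) = -0.0184
x = cos φ₁ sin φ₂ − sin φ₁ cos φ₂ cos Δλ = (0.9761)(0.8651) − (-0.2175)(0.5017)(0.9993) = 0.9534
θ = atan2(y, x) = -1.10°; adding 360° gives 359°.

359°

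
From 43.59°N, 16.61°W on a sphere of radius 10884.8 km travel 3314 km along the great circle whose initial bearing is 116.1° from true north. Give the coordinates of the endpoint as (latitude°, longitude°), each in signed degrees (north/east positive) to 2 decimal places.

34.21°, 2.39°

Angular distance δ = d/R = 3314/10884.8 = 0.30446 rad; initial bearing θ = 2.0263 rad.
sin φ₂ = sin φ₁ cos δ + cos φ₁ sin δ cos θ = (0.6895)(0.9540) + (0.7243)(0.2998)(-0.4399) = 0.5623, so φ₂ = 34.21°.
Δλ = atan2(sin θ sin δ cos φ₁, cos δ − sin φ₁ sin φ₂) = atan2(0.1950, 0.5663) = 18.998°.
λ₂ = -16.610° + 18.998° = 2.39°.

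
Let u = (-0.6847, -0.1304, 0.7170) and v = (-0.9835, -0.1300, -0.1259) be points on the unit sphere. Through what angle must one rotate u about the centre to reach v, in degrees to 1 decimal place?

53.1°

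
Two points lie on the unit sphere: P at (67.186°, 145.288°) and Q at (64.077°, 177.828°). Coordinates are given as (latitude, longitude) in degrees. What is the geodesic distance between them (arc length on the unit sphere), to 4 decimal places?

0.2375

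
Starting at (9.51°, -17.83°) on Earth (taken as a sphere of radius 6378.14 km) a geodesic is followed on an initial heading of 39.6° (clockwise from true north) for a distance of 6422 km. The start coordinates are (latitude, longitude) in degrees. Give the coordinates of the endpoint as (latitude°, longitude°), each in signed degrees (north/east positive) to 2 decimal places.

46.93°, 34.26°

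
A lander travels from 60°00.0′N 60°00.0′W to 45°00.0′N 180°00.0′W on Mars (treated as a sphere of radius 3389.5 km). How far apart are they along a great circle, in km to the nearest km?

Let φ₁ = 1.0472 rad, φ₂ = 0.7854 rad, and Δλ = -2.0944 rad.
cos c = sin φ₁ sin φ₂ + cos φ₁ cos φ₂ cos Δλ = (0.8660)(0.7071) + (0.5000)(0.7071)(-0.5000) = 0.43560,
so c = arccos(0.43560) = 1.12010 rad.
Distance = R·c = 3389.5 × 1.1201 ≈ 3797 km.

3797 km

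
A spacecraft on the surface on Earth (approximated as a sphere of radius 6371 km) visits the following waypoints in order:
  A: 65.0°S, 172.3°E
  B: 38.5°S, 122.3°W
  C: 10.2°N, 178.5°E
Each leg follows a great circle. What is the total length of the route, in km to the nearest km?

Leg A→B: central angle 0.7928 rad, distance 5050.8 km.
Leg B→C: central angle 1.2827 rad, distance 8171.9 km.
Total: 5050.8 + 8171.9 ≈ 13223 km.

13223 km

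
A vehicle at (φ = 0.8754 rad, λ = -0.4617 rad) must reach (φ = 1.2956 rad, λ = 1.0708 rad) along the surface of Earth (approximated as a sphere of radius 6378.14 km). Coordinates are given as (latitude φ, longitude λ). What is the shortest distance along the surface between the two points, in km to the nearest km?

4652 km

In radians: φ₁ = 0.8754, φ₂ = 1.2956, Δλ = 87.806° = 1.5325 rad.
Haversine: a = sin²(Δφ/2) + cos φ₁ cos φ₂ sin²(Δλ/2) = 0.0435 + (0.6407)(0.2717)(0.4809) = 0.12721.
Central angle c = 2·arcsin(√a) = 0.72940 rad.
Distance = R·c = 6378.14 × 0.7294 ≈ 4652 km.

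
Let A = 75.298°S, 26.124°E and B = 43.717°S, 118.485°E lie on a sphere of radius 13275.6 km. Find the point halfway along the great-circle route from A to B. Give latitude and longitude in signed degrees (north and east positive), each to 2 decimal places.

-65.49°, 98.89°

The central angle between A and B is δ = 0.8488 rad.
With f = 0.5, the slerp weights are sin((1−f)δ)/sin δ = 0.5487 and sin(fδ)/sin δ = 0.5487.
Weighted sum of the unit vectors: (0.5487)·(0.2279,0.1117,-0.9673) + (0.5487)·(-0.3447,0.6353,-0.6911) = (-0.0641, 0.4099, -0.9099).
Converting back: φ = atan2(z, √(x²+y²)) = -65.49°, λ = atan2(y, x) = 98.89°.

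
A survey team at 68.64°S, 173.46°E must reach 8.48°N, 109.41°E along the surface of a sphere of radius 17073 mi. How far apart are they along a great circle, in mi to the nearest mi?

26472 mi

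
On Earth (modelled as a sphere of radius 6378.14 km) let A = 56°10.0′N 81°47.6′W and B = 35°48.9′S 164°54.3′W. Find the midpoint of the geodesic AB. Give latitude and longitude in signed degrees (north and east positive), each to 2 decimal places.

13.32°, -132.70°

Central angle δ = 2.0174 rad. Interpolating on the sphere with fraction f = 0.5:
P = [sin((1−f)δ)·A + sin(fδ)·B] / sin δ = 0.9382·A + 0.9382·B in Cartesian coordinates,
giving P = (-0.6600, -0.7151, 0.2303), i.e. latitude 13.32°, longitude -132.70°.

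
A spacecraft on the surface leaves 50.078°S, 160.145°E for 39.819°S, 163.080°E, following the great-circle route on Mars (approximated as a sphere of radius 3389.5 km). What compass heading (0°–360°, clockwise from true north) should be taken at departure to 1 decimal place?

With φ₁ = -0.8740, φ₂ = -0.6950, Δλ = 0.0512 rad, the forward-azimuth formula gives
θ = atan2( sin Δλ cos φ₂ , cos φ₁ sin φ₂ − sin φ₁ cos φ₂ cos Δλ ) = atan2(0.0393, 0.1773) = 12.50°.
So the initial bearing is 12.5°.

12.5°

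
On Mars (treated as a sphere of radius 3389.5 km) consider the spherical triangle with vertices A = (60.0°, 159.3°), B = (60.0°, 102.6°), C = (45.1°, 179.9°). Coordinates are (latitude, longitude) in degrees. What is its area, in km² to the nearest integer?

278054 km²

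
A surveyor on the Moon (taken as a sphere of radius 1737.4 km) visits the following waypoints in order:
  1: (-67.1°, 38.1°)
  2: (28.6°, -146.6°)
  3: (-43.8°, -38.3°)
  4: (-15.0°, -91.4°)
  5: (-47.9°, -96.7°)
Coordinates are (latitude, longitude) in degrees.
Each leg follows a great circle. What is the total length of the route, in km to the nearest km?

Leg 1→2: central angle 2.4678 rad, distance 4287.6 km.
Leg 2→3: central angle 2.1297 rad, distance 3700.2 km.
Leg 3→4: central angle 0.9301 rad, distance 1616.0 km.
Leg 4→5: central angle 0.5793 rad, distance 1006.5 km.
Total: 4287.6 + 3700.2 + 1616.0 + 1006.5 ≈ 10610 km.

10610 km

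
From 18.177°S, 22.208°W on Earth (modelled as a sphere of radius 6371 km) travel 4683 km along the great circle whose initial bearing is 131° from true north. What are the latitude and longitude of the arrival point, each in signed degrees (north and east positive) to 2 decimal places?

-40.50°, 19.52°

Angular distance δ = d/R = 4683/6371 = 0.73505 rad; initial bearing θ = 2.2864 rad.
sin φ₂ = sin φ₁ cos δ + cos φ₁ sin δ cos θ = (-0.3120)(0.7418) + (0.9501)(0.6706)(-0.6561) = -0.6494, so φ₂ = -40.50°.
Δλ = atan2(sin θ sin δ cos φ₁, cos δ − sin φ₁ sin φ₂) = atan2(0.4809, 0.5392) = 41.727°.
λ₂ = -22.208° + 41.727° = 19.52°.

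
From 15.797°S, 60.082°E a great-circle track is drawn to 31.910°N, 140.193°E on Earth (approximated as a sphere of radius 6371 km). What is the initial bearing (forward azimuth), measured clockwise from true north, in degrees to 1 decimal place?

With φ₁ = -0.2757, φ₂ = 0.5569, Δλ = 1.3982 rad, the forward-azimuth formula gives
θ = atan2( sin Δλ cos φ₂ , cos φ₁ sin φ₂ − sin φ₁ cos φ₂ cos Δλ ) = atan2(0.8363, 0.5483) = 56.75°.
So the initial bearing is 56.7°.

56.7°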